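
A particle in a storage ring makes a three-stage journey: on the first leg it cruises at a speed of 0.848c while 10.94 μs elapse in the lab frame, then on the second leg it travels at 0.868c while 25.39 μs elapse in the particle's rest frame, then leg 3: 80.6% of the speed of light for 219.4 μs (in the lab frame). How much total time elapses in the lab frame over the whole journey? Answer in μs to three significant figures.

Leg 1: 10.94 μs is already measured in the lab frame.
Leg 2: γ = 1/√(1 − 0.868²) = 1/√0.2466 = 2.014; Δt_2 = 2.014 × 25.39 = 51.13 μs.
Leg 3: 219.4 μs is already measured in the lab frame.
Total: 10.94 + 51.13 + 219.4 μs.

Δt = 281 μs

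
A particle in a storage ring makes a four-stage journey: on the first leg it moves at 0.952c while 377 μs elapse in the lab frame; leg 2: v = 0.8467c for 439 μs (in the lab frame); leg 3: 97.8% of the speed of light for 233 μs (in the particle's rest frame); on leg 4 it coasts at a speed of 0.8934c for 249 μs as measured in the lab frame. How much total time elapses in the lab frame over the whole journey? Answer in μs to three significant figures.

Δt = 2180 μs

Leg 1: 377 μs is already measured in the lab frame.
Leg 2: 439 μs is already measured in the lab frame.
Leg 3: β = 0.978; γ = 1/√(1 − 0.978²) = 1/√0.04352 = 4.794; Δt_3 = 4.794 × 233 = 1117 μs.
Leg 4: 249 μs is already measured in the lab frame.
Total: 377.0 + 439.0 + 1117 + 249.0 μs.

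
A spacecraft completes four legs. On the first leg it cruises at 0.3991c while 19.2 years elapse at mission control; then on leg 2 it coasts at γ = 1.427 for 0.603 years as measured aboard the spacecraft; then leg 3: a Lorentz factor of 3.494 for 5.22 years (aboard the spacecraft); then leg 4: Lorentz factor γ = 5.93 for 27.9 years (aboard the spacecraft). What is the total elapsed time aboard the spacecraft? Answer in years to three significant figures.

Leg 1: γ = 1/√(1 − 0.3991²) = 1/√0.8407 = 1.091; τ_1 = 19.2/1.091 = 17.60 years.
Leg 2: 0.603 years is already measured aboard the spacecraft.
Leg 3: 5.22 years is already measured aboard the spacecraft.
Leg 4: 27.9 years is already measured aboard the spacecraft.
Total: 17.60 + 0.6030 + 5.220 + 27.90 years.

τ = 51.3 years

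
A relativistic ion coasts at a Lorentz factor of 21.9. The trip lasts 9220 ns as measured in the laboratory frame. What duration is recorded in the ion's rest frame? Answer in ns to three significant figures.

γ = 21.9
The interval measured in the laboratory frame is the dilated one; the clock in the ion's rest frame measures the proper time τ = Δt/γ = 9220/21.90 ns.

τ = 421 ns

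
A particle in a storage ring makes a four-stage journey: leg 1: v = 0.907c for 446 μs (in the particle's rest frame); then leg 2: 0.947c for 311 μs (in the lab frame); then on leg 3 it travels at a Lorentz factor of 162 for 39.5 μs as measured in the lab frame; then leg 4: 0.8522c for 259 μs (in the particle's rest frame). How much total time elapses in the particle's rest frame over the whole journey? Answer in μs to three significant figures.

Leg 1: 446 μs is already measured in the particle's rest frame.
Leg 2: γ = 1/√(1 − 0.947²) = 1/√0.1032 = 3.113; τ_2 = 311/3.113 = 99.90 μs.
Leg 3: γ = 162; τ_3 = 39.5/162.0 = 0.2438 μs.
Leg 4: 259 μs is already measured in the particle's rest frame.
Total: 446.0 + 99.90 + 0.2438 + 259.0 μs.

τ = 805 μs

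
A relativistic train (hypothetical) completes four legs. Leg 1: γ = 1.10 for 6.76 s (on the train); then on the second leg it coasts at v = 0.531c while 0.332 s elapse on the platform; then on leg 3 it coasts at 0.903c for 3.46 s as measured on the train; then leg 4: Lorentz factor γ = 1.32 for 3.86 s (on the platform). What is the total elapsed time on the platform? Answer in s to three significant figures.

Leg 1: γ = 1.10; Δt_1 = 1.100 × 6.76 = 7.436 s.
Leg 2: 0.332 s is already measured on the platform.
Leg 3: γ = 1/√(1 − 0.903²) = 1/√0.1846 = 2.328; Δt_3 = 2.328 × 3.46 = 8.053 s.
Leg 4: 3.86 s is already measured on the platform.
Total: 7.436 + 0.3320 + 8.053 + 3.860 s.

Δt = 19.7 s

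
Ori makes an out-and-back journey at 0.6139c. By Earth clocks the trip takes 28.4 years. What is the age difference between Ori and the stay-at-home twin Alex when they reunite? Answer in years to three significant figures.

Δt − τ = 5.98 years

γ = 1/√(1 − 0.6139²) = 1/√0.6231 = 1.267
Ori's elapsed proper time: τ = 28.4/1.267 = 22.42 years.
Age gap = Δt − τ = 28.4 − 22.42 years.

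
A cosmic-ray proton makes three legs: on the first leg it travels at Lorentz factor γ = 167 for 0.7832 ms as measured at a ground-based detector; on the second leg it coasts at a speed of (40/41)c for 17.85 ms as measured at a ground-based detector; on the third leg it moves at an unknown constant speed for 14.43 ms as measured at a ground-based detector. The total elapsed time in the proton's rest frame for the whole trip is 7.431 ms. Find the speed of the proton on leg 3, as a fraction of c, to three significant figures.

Leg 1: γ = 167; τ_1 = 0.7832/167.0 = 0.004690 ms.
Leg 2: γ = 1/√(1 − (40/41)²) = 41/9 ≈ 4.556; τ_2 = 17.85/4.556 = 3.918 ms.
Leg 3: speed unknown; τ_3 = 14.43/γ_3.
Total proper time: 0.004690 + 3.918 + τ_3 = 7.431, so τ_3 = 7.431 − 3.923 = 3.508 ms.
γ_3 = 14.43/3.508 = 4.113; β = √(1 − 1/γ²) = √0.9409.

β = 0.970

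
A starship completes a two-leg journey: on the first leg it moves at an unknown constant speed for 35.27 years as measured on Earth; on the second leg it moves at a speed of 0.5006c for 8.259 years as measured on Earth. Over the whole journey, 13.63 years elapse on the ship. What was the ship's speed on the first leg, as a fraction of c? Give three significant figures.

Leg 1: speed unknown; τ_1 = 35.27/γ_1.
Leg 2: γ = 1/√(1 − 0.5006²) = 1/√0.7494 = 1.155; τ_2 = 8.259/1.155 = 7.150 years.
Total proper time: τ_1 + 7.150 = 13.63, so τ_1 = 13.63 − 7.150 = 6.480 years.
γ_1 = 35.27/6.480 = 5.443; β = √(1 − 1/γ²) = √0.9662.

β = 0.983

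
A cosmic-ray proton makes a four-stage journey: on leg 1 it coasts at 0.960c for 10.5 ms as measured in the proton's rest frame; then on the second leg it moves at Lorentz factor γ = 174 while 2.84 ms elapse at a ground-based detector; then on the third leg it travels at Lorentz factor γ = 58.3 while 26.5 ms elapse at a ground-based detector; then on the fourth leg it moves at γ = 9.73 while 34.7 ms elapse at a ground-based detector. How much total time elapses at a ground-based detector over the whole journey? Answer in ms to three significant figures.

Leg 1: γ = 1/√(1 − 0.960²) = 25/7 ≈ 3.571; Δt_1 = 3.571 × 10.5 = 37.50 ms.
Leg 2: 2.84 ms is already measured at a ground-based detector.
Leg 3: 26.5 ms is already measured at a ground-based detector.
Leg 4: 34.7 ms is already measured at a ground-based detector.
Total: 37.50 + 2.840 + 26.50 + 34.70 ms.

Δt = 102 ms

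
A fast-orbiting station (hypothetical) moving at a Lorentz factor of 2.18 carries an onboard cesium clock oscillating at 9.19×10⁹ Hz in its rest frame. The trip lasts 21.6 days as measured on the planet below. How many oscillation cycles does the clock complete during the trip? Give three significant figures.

N = 7.87×10¹⁵

γ = 2.18
The oscillator's own cycle count is N = f × τ where τ is the proper time aboard the station. τ = Δt/γ = 21.6/2.180 = 9.908 days = 8.561×10⁵ s.
N = 9.19×10⁹ × 8.561×10⁵ = 7.867×10¹⁵.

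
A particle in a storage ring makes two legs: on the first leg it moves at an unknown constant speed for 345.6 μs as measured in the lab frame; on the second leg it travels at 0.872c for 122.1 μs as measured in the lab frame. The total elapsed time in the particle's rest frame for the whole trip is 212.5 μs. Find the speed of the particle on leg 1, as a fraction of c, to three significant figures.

Leg 1: speed unknown; τ_1 = 345.6/γ_1.
Leg 2: γ = 1/√(1 − 0.872²) = 1/√0.2396 = 2.043; τ_2 = 122.1/2.043 = 59.77 μs.
Total proper time: τ_1 + 59.77 = 212.5, so τ_1 = 212.5 − 59.77 = 152.7 μs.
γ_1 = 345.6/152.7 = 2.263; β = √(1 − 1/γ²) = √0.8047.

β = 0.897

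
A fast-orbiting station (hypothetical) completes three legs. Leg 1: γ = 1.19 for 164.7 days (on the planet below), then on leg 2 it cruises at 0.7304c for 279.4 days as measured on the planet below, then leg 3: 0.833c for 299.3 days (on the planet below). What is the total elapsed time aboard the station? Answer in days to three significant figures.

τ = 495 days

Leg 1: γ = 1.19; τ_1 = 164.7/1.190 = 138.4 days.
Leg 2: γ = 1/√(1 − 0.7304²) = 1/√0.4665 = 1.464; τ_2 = 279.4/1.464 = 190.8 days.
Leg 3: γ = 1/√(1 − 0.833²) = 1/√0.3061 = 1.807; τ_3 = 299.3/1.807 = 165.6 days.
Total: 138.4 + 190.8 + 165.6 days.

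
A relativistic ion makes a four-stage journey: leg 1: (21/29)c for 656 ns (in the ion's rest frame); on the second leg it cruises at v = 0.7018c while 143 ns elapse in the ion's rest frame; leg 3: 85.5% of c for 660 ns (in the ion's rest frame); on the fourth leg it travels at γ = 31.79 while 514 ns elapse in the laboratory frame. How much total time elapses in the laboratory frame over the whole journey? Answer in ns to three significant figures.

Δt = 2940 ns

Leg 1: γ = 1/√(1 − (21/29)²) = 29/20 = 1.450; Δt_1 = 1.450 × 656 = 951.2 ns.
Leg 2: γ = 1/√(1 − 0.7018²) = 1/√0.5075 = 1.404; Δt_2 = 1.404 × 143 = 200.7 ns.
Leg 3: β = 0.855; γ = 1/√(1 − 0.855²) = 1/√0.2690 = 1.928; Δt_3 = 1.928 × 660 = 1273 ns.
Leg 4: 514 ns is already measured in the laboratory frame.
Total: 951.2 + 200.7 + 1273 + 514.0 ns.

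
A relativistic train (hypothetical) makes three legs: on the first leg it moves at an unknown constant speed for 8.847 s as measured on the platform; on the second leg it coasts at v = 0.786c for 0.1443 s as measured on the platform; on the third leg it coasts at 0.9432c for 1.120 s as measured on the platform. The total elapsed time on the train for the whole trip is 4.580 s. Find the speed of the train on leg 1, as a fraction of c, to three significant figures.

β = 0.885

Leg 1: speed unknown; τ_1 = 8.847/γ_1.
Leg 2: γ = 1/√(1 − 0.786²) = 1/√0.3822 = 1.618; τ_2 = 0.1443/1.618 = 0.08921 s.
Leg 3: γ = 1/√(1 − 0.9432²) = 1/√0.1104 = 3.010; τ_3 = 1.120/3.010 = 0.3721 s.
Total proper time: τ_1 + 0.08921 + 0.3721 = 4.580, so τ_1 = 4.580 − 0.4613 = 4.119 s.
γ_1 = 8.847/4.119 = 2.148; β = √(1 − 1/γ²) = √0.7833.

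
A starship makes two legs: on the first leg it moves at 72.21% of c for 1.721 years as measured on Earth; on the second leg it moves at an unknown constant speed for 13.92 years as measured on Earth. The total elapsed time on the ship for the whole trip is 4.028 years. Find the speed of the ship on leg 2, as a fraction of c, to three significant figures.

Leg 1: β = 0.7221; γ = 1/√(1 − 0.7221²) = 1/√0.4786 = 1.446; τ_1 = 1.721/1.446 = 1.191 years.
Leg 2: speed unknown; τ_2 = 13.92/γ_2.
Total proper time: 1.191 + τ_2 = 4.028, so τ_2 = 4.028 − 1.191 = 2.837 years.
γ_2 = 13.92/2.837 = 4.906; β = √(1 − 1/γ²) = √0.9584.

β = 0.979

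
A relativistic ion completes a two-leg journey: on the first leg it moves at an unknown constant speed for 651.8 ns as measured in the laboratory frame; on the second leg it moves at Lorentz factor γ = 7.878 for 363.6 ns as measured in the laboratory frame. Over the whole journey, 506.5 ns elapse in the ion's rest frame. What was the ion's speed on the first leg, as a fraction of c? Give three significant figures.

β = 0.708

Leg 1: speed unknown; τ_1 = 651.8/γ_1.
Leg 2: γ = 7.878; τ_2 = 363.6/7.878 = 46.15 ns.
Total proper time: τ_1 + 46.15 = 506.5, so τ_1 = 506.5 − 46.15 = 460.3 ns.
γ_1 = 651.8/460.3 = 1.416; β = √(1 − 1/γ²) = √0.5012.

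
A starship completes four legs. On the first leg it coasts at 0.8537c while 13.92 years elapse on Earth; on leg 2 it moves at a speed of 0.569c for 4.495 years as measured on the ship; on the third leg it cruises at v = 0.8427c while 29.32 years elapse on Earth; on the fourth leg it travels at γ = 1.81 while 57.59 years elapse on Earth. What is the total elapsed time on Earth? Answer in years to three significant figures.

Δt = 106 years

Leg 1: 13.92 years is already measured on Earth.
Leg 2: γ = 1/√(1 − 0.569²) = 1/√0.6762 = 1.216; Δt_2 = 1.216 × 4.495 = 5.466 years.
Leg 3: 29.32 years is already measured on Earth.
Leg 4: 57.59 years is already measured on Earth.
Total: 13.92 + 5.466 + 29.32 + 57.59 years.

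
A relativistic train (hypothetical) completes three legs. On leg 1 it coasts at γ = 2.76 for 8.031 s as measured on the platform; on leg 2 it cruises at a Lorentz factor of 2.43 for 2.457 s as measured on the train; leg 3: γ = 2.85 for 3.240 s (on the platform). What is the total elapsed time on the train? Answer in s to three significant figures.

Leg 1: γ = 2.76; τ_1 = 8.031/2.760 = 2.910 s.
Leg 2: 2.457 s is already measured on the train.
Leg 3: γ = 2.85; τ_3 = 3.240/2.850 = 1.137 s.
Total: 2.910 + 2.457 + 1.137 s.

τ = 6.50 s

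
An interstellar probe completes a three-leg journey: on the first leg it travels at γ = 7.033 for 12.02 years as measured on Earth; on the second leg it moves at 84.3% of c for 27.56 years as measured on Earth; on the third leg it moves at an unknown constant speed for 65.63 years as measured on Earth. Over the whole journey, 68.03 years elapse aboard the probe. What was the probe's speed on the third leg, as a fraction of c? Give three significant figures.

Leg 1: γ = 7.033; τ_1 = 12.02/7.033 = 1.709 years.
Leg 2: β = 0.843; γ = 1/√(1 − 0.843²) = 1/√0.2894 = 1.859; τ_2 = 27.56/1.859 = 14.82 years.
Leg 3: speed unknown; τ_3 = 65.63/γ_3.
Total proper time: 1.709 + 14.82 + τ_3 = 68.03, so τ_3 = 68.03 − 16.53 = 51.50 years.
γ_3 = 65.63/51.50 = 1.274; β = √(1 − 1/γ²) = √0.3843.

β = 0.620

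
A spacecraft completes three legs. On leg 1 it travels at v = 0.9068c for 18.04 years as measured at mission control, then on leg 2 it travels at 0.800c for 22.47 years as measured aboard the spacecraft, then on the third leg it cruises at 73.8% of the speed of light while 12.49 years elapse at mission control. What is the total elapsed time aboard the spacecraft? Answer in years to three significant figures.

Leg 1: γ = 1/√(1 − 0.9068²) = 1/√0.1777 = 2.372; τ_1 = 18.04/2.372 = 7.605 years.
Leg 2: 22.47 years is already measured aboard the spacecraft.
Leg 3: β = 0.738; γ = 1/√(1 − 0.738²) = 1/√0.4554 = 1.482; τ_3 = 12.49/1.482 = 8.428 years.
Total: 7.605 + 22.47 + 8.428 years.

τ = 38.5 years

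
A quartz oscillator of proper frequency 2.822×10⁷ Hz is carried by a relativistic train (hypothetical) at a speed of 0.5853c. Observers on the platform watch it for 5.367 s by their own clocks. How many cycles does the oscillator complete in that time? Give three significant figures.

γ = 1/√(1 − 0.5853²) = 1/√0.6574 = 1.233
During 5.367 s of lab time, the oscillator's proper time advances by τ = Δt/γ = 5.367/1.233 = 4.352 s = 4.352×10⁰ s.
N = f × τ = 2.822×10⁷ × 4.352×10⁰ = 1.228×10⁸.

N = 1.23×10⁸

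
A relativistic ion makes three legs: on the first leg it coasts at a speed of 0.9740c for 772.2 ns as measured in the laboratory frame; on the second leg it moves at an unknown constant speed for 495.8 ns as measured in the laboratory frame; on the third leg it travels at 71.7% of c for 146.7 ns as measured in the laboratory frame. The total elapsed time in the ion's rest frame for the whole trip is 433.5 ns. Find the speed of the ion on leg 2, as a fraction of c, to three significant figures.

β = 0.949

Leg 1: γ = 1/√(1 − 0.9740²) = 1/√0.05132 = 4.414; τ_1 = 772.2/4.414 = 174.9 ns.
Leg 2: speed unknown; τ_2 = 495.8/γ_2.
Leg 3: β = 0.717; γ = 1/√(1 − 0.717²) = 1/√0.4859 = 1.435; τ_3 = 146.7/1.435 = 102.3 ns.
Total proper time: 174.9 + τ_2 + 102.3 = 433.5, so τ_2 = 433.5 − 277.2 = 156.3 ns.
γ_2 = 495.8/156.3 = 3.172; β = √(1 − 1/γ²) = √0.9006.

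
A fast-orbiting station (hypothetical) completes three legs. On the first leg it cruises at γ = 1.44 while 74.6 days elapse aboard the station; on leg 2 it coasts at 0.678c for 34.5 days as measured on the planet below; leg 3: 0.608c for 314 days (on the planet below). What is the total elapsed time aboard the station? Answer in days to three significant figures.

Leg 1: 74.6 days is already measured aboard the station.
Leg 2: γ = 1/√(1 − 0.678²) = 1/√0.5403 = 1.360; τ_2 = 34.5/1.360 = 25.36 days.
Leg 3: γ = 1/√(1 − 0.608²) = 1/√0.6303 = 1.260; τ_3 = 314/1.260 = 249.3 days.
Total: 74.60 + 25.36 + 249.3 days.

τ = 349 days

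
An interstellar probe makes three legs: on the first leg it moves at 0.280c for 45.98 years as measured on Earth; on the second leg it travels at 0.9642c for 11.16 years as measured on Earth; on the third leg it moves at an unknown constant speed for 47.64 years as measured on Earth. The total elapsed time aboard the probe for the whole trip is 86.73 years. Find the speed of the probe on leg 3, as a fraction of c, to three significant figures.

β = 0.555

Leg 1: γ = 1/√(1 − 0.280²) = 25/24 ≈ 1.042; τ_1 = 45.98/1.042 = 44.14 years.
Leg 2: γ = 1/√(1 − 0.9642²) = 1/√0.07032 = 3.771; τ_2 = 11.16/3.771 = 2.959 years.
Leg 3: speed unknown; τ_3 = 47.64/γ_3.
Total proper time: 44.14 + 2.959 + τ_3 = 86.73, so τ_3 = 86.73 − 47.10 = 39.63 years.
γ_3 = 47.64/39.63 = 1.202; β = √(1 − 1/γ²) = √0.3080.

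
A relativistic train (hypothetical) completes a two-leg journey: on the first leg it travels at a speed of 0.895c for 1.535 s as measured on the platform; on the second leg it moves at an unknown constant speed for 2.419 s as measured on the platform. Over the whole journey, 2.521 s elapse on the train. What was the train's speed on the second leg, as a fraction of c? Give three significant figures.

β = 0.651

Leg 1: γ = 1/√(1 − 0.895²) = 1/√0.1990 = 2.242; τ_1 = 1.535/2.242 = 0.6847 s.
Leg 2: speed unknown; τ_2 = 2.419/γ_2.
Total proper time: 0.6847 + τ_2 = 2.521, so τ_2 = 2.521 − 0.6847 = 1.836 s.
γ_2 = 2.419/1.836 = 1.317; β = √(1 − 1/γ²) = √0.4238.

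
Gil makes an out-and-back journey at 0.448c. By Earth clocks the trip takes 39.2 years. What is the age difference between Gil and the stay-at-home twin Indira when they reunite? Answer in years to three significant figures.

γ = 1/√(1 − 0.448²) = 1/√0.7993 = 1.119
Gil's elapsed proper time: τ = 39.2/1.119 = 35.05 years.
Age gap = Δt − τ = 39.2 − 35.05 years.

Δt − τ = 4.15 years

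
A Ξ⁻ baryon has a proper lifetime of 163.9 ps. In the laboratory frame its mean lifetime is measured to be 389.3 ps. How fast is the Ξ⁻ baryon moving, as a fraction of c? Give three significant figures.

β = 0.907

γ = Δt/τ₀ = 389.3/163.9 = 2.375
β = √(1 − 1/γ²) = √(1 − 0.1773) = √0.8227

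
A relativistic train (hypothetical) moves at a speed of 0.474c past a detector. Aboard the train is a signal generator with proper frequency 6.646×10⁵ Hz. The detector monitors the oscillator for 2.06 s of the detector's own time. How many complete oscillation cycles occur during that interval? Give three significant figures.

γ = 1/√(1 − 0.474²) = 1/√0.7753 = 1.136
During 2.06 s of lab time, the oscillator's proper time advances by τ = Δt/γ = 2.06/1.136 = 1.814 s = 1.814×10⁰ s.
N = f × τ = 6.646×10⁵ × 1.814×10⁰ = 1.206×10⁶.

N = 1.21×10⁶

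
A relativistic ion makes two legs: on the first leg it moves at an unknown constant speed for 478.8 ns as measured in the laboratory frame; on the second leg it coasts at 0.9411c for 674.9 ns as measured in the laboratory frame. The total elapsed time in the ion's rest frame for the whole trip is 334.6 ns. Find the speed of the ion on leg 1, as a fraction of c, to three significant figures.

Leg 1: speed unknown; τ_1 = 478.8/γ_1.
Leg 2: γ = 1/√(1 − 0.9411²) = 1/√0.1143 = 2.957; τ_2 = 674.9/2.957 = 228.2 ns.
Total proper time: τ_1 + 228.2 = 334.6, so τ_1 = 334.6 − 228.2 = 106.4 ns.
γ_1 = 478.8/106.4 = 4.500; β = √(1 − 1/γ²) = √0.9506.

β = 0.975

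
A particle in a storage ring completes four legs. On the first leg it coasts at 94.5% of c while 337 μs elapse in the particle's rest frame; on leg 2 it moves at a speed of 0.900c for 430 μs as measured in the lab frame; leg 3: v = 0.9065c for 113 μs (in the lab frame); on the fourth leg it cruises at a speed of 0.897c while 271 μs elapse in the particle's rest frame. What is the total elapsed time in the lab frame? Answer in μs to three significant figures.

Leg 1: β = 0.945; γ = 1/√(1 − 0.945²) = 1/√0.1070 = 3.057; Δt_1 = 3.057 × 337 = 1030 μs.
Leg 2: 430 μs is already measured in the lab frame.
Leg 3: 113 μs is already measured in the lab frame.
Leg 4: γ = 1/√(1 − 0.897²) = 1/√0.1954 = 2.262; Δt_4 = 2.262 × 271 = 613.1 μs.
Total: 1030 + 430.0 + 113.0 + 613.1 μs.

Δt = 2190 μs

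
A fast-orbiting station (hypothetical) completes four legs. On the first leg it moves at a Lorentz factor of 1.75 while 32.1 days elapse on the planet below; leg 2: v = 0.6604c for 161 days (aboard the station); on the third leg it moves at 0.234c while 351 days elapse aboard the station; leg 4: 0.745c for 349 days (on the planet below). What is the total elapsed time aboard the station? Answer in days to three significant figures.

Leg 1: γ = 1.75; τ_1 = 32.1/1.750 = 18.34 days.
Leg 2: 161 days is already measured aboard the station.
Leg 3: 351 days is already measured aboard the station.
Leg 4: γ = 1/√(1 − 0.745²) = 1/√0.4450 = 1.499; τ_4 = 349/1.499 = 232.8 days.
Total: 18.34 + 161.0 + 351.0 + 232.8 days.

τ = 763 days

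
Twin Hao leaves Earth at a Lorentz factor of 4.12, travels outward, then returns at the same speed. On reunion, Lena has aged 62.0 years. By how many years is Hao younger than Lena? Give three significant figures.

γ = 4.12
Hao's elapsed proper time: τ = 62.0/4.120 = 15.05 years.
Age gap = Δt − τ = 62.0 − 15.05 years.

Δt − τ = 47.0 years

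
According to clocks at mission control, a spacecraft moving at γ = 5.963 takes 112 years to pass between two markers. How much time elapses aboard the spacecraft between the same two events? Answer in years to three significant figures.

γ = 5.963
The interval measured at mission control is the dilated one; the clock aboard the spacecraft measures the proper time τ = Δt/γ = 112/5.963 years.

τ = 18.8 years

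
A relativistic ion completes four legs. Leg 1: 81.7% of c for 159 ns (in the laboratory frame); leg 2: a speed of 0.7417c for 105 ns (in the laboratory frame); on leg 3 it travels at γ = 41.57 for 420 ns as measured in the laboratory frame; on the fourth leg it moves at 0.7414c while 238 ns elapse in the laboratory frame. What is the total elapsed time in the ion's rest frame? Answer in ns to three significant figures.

τ = 332 ns

Leg 1: β = 0.817; γ = 1/√(1 − 0.817²) = 1/√0.3325 = 1.734; τ_1 = 159/1.734 = 91.69 ns.
Leg 2: γ = 1/√(1 − 0.7417²) = 1/√0.4499 = 1.491; τ_2 = 105/1.491 = 70.43 ns.
Leg 3: γ = 41.57; τ_3 = 420/41.57 = 10.10 ns.
Leg 4: γ = 1/√(1 − 0.7414²) = 1/√0.4503 = 1.490; τ_4 = 238/1.490 = 159.7 ns.
Total: 91.69 + 70.43 + 10.10 + 159.7 ns.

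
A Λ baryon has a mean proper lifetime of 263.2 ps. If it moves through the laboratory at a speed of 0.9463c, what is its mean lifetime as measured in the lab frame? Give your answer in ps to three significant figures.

Δt = 814 ps

γ = 1/√(1 − 0.9463²) = 1/√0.1045 = 3.093
The rest-frame lifetime is the proper time; the lab measures the dilated interval Δt = γτ₀ = 3.093 × 263.2 ps.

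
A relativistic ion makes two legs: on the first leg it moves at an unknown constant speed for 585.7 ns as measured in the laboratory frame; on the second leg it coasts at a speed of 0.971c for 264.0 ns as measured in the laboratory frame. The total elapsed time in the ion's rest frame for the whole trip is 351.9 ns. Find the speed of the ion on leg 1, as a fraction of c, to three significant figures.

β = 0.870

Leg 1: speed unknown; τ_1 = 585.7/γ_1.
Leg 2: γ = 1/√(1 − 0.971²) = 1/√0.05716 = 4.183; τ_2 = 264.0/4.183 = 63.12 ns.
Total proper time: τ_1 + 63.12 = 351.9, so τ_1 = 351.9 − 63.12 = 288.8 ns.
γ_1 = 585.7/288.8 = 2.028; β = √(1 − 1/γ²) = √0.7569.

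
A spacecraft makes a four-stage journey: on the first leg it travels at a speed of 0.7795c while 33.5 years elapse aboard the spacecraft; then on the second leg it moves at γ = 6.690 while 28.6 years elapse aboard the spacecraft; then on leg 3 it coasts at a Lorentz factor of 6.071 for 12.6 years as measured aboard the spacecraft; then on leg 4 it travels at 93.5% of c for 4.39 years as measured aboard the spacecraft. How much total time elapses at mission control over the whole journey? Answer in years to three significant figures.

Leg 1: γ = 1/√(1 − 0.7795²) = 1/√0.3924 = 1.596; Δt_1 = 1.596 × 33.5 = 53.48 years.
Leg 2: γ = 6.690; Δt_2 = 6.690 × 28.6 = 191.3 years.
Leg 3: γ = 6.071; Δt_3 = 6.071 × 12.6 = 76.49 years.
Leg 4: β = 0.935; γ = 1/√(1 − 0.935²) = 1/√0.1258 = 2.820; Δt_4 = 2.820 × 4.39 = 12.38 years.
Total: 53.48 + 191.3 + 76.49 + 12.38 years.

Δt = 334 years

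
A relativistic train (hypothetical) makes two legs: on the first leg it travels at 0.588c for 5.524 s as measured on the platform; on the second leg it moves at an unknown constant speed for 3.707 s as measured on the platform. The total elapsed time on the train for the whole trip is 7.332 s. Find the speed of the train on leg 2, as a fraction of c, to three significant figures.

β = 0.635

Leg 1: γ = 1/√(1 − 0.588²) = 1/√0.6543 = 1.236; τ_1 = 5.524/1.236 = 4.468 s.
Leg 2: speed unknown; τ_2 = 3.707/γ_2.
Total proper time: 4.468 + τ_2 = 7.332, so τ_2 = 7.332 − 4.468 = 2.864 s.
γ_2 = 3.707/2.864 = 1.294; β = √(1 − 1/γ²) = √0.4032.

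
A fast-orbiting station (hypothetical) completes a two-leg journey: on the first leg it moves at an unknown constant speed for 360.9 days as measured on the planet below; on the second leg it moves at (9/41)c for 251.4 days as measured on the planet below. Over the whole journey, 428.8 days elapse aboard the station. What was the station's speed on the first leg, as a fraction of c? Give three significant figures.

Leg 1: speed unknown; τ_1 = 360.9/γ_1.
Leg 2: γ = 1/√(1 − (9/41)²) = 41/40 = 1.025; τ_2 = 251.4/1.025 = 245.3 days.
Total proper time: τ_1 + 245.3 = 428.8, so τ_1 = 428.8 − 245.3 = 183.5 days.
γ_1 = 360.9/183.5 = 1.966; β = √(1 − 1/γ²) = √0.7414.

β = 0.861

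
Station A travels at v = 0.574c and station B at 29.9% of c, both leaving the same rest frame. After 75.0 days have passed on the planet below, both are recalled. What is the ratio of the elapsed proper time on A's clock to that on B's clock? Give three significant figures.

τ_A/τ_B = 0.858

A: γ = 1/√(1 − 0.574²) = 1/√0.6705 = 1.221. B: β = 0.299; γ = 1/√(1 − 0.299²) = 1/√0.9106 = 1.048.
τ_A/τ_B = γ_B/γ_A = 1.048/1.221 = 0.8581, so τ_A/τ_B = 0.8581.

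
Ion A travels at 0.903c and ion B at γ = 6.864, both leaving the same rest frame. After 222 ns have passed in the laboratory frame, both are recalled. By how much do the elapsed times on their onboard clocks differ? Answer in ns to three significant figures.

A: γ = 1/√(1 − 0.903²) = 1/√0.1846 = 2.328; τ_A = 222/2.328 = 95.38 ns.
B: γ = 6.864; τ_B = 222/6.864 = 32.34 ns.

|τ_A − τ_B| = 63.0 ns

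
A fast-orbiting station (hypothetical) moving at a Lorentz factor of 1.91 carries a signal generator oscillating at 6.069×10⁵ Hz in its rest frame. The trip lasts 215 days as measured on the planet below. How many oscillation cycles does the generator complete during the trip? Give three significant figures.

N = 5.90×10¹²

γ = 1.91
The oscillator's own cycle count is N = f × τ where τ is the proper time aboard the station. τ = Δt/γ = 215/1.910 = 112.6 days = 9.726×10⁶ s.
N = 6.069×10⁵ × 9.726×10⁶ = 5.902×10¹².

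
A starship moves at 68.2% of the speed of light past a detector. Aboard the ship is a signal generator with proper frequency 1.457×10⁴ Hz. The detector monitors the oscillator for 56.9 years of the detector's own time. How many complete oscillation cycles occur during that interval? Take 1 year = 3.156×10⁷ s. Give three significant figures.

N = 1.91×10¹³

β = 0.682; γ = 1/√(1 − 0.682²) = 1/√0.5349 = 1.367
During 56.9 years of lab time, the oscillator's proper time advances by τ = Δt/γ = 56.9/1.367 = 41.61 years = 1.313×10⁹ s.
N = f × τ = 1.457×10⁴ × 1.313×10⁹ = 1.914×10¹³.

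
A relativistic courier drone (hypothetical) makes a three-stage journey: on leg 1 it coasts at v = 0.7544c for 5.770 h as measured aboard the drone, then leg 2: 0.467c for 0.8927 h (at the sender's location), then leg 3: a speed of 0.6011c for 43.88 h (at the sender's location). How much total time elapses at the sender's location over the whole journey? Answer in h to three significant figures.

Leg 1: γ = 1/√(1 − 0.7544²) = 1/√0.4309 = 1.523; Δt_1 = 1.523 × 5.770 = 8.790 h.
Leg 2: 0.8927 h is already measured at the sender's location.
Leg 3: 43.88 h is already measured at the sender's location.
Total: 8.790 + 0.8927 + 43.88 h.

Δt = 53.6 h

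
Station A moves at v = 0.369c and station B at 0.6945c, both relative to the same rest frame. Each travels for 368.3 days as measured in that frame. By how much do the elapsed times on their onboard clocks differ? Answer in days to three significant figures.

A: γ = 1/√(1 − 0.369²) = 1/√0.8638 = 1.076; τ_A = 368.3/1.076 = 342.3 days.
B: γ = 1/√(1 − 0.6945²) = 1/√0.5177 = 1.390; τ_B = 368.3/1.390 = 265.0 days.

|τ_A − τ_B| = 77.3 days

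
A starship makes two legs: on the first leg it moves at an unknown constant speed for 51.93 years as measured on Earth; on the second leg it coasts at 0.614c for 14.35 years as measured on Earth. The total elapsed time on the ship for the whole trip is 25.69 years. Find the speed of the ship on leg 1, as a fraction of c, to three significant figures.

β = 0.961

Leg 1: speed unknown; τ_1 = 51.93/γ_1.
Leg 2: γ = 1/√(1 − 0.614²) = 1/√0.6230 = 1.267; τ_2 = 14.35/1.267 = 11.33 years.
Total proper time: τ_1 + 11.33 = 25.69, so τ_1 = 25.69 − 11.33 = 14.36 years.
γ_1 = 51.93/14.36 = 3.615; β = √(1 − 1/γ²) = √0.9235.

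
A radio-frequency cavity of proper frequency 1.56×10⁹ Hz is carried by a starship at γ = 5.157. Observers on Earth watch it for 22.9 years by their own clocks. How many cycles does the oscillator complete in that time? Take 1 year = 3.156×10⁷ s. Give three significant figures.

γ = 5.157
During 22.9 years of lab time, the oscillator's proper time advances by τ = Δt/γ = 22.9/5.157 = 4.441 years = 1.401×10⁸ s.
N = f × τ = 1.56×10⁹ × 1.401×10⁸ = 2.186×10¹⁷.

N = 2.19×10¹⁷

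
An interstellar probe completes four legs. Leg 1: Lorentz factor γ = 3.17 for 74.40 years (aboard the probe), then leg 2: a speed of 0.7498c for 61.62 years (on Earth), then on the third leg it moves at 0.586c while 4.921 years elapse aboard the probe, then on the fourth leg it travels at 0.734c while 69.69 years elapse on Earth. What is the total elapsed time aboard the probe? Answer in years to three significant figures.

τ = 167 years

Leg 1: 74.40 years is already measured aboard the probe.
Leg 2: γ = 1/√(1 − 0.7498²) = 1/√0.4378 = 1.511; τ_2 = 61.62/1.511 = 40.77 years.
Leg 3: 4.921 years is already measured aboard the probe.
Leg 4: γ = 1/√(1 − 0.734²) = 1/√0.4612 = 1.472; τ_4 = 69.69/1.472 = 47.33 years.
Total: 74.40 + 40.77 + 4.921 + 47.33 years.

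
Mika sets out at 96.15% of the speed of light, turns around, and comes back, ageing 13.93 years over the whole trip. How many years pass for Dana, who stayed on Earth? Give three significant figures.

Δt = 50.7 years

β = 0.9615; γ = 1/√(1 − 0.9615²) = 1/√0.07552 = 3.639
Earth-frame duration is the dilated interval: Δt = γτ = 3.639 × 13.93 years.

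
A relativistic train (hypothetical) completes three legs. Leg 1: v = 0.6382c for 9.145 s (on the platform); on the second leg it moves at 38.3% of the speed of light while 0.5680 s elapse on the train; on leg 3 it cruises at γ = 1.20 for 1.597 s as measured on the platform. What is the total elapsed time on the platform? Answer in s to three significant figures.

Leg 1: 9.145 s is already measured on the platform.
Leg 2: β = 0.383; γ = 1/√(1 − 0.383²) = 1/√0.8533 = 1.083; Δt_2 = 1.083 × 0.5680 = 0.6149 s.
Leg 3: 1.597 s is already measured on the platform.
Total: 9.145 + 0.6149 + 1.597 s.

Δt = 11.4 s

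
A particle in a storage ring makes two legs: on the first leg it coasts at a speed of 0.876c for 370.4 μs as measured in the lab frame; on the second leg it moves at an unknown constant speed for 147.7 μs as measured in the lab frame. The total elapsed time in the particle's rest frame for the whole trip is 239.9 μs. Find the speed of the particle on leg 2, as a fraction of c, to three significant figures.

β = 0.910

Leg 1: γ = 1/√(1 − 0.876²) = 1/√0.2326 = 2.073; τ_1 = 370.4/2.073 = 178.6 μs.
Leg 2: speed unknown; τ_2 = 147.7/γ_2.
Total proper time: 178.6 + τ_2 = 239.9, so τ_2 = 239.9 − 178.6 = 61.25 μs.
γ_2 = 147.7/61.25 = 2.411; β = √(1 − 1/γ²) = √0.8280.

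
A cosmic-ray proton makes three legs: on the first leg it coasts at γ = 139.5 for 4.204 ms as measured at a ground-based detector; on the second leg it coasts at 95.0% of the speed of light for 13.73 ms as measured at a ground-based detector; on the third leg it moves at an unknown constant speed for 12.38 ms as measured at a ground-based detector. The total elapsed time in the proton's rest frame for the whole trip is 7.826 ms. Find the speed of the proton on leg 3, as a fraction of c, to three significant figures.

β = 0.959

Leg 1: γ = 139.5; τ_1 = 4.204/139.5 = 0.03014 ms.
Leg 2: β = 0.950; γ = 1/√(1 − 0.950²) = 1/√0.09750 = 3.203; τ_2 = 13.73/3.203 = 4.287 ms.
Leg 3: speed unknown; τ_3 = 12.38/γ_3.
Total proper time: 0.03014 + 4.287 + τ_3 = 7.826, so τ_3 = 7.826 − 4.317 = 3.509 ms.
γ_3 = 12.38/3.509 = 3.528; β = √(1 − 1/γ²) = √0.9197.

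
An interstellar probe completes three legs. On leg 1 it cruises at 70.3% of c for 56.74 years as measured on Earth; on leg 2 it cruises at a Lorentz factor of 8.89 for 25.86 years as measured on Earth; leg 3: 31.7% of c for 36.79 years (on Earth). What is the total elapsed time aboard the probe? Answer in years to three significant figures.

τ = 78.2 years

Leg 1: β = 0.703; γ = 1/√(1 − 0.703²) = 1/√0.5058 = 1.406; τ_1 = 56.74/1.406 = 40.35 years.
Leg 2: γ = 8.89; τ_2 = 25.86/8.890 = 2.909 years.
Leg 3: β = 0.317; γ = 1/√(1 − 0.317²) = 1/√0.8995 = 1.054; τ_3 = 36.79/1.054 = 34.89 years.
Total: 40.35 + 2.909 + 34.89 years.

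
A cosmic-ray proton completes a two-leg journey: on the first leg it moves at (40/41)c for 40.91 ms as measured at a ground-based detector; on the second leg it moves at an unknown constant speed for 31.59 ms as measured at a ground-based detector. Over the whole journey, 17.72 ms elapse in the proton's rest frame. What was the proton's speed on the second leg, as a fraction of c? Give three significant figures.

Leg 1: γ = 1/√(1 − (40/41)²) = 41/9 ≈ 4.556; τ_1 = 40.91/4.556 = 8.980 ms.
Leg 2: speed unknown; τ_2 = 31.59/γ_2.
Total proper time: 8.980 + τ_2 = 17.72, so τ_2 = 17.72 − 8.980 = 8.740 ms.
γ_2 = 31.59/8.740 = 3.615; β = √(1 − 1/γ²) = √0.9235.

β = 0.961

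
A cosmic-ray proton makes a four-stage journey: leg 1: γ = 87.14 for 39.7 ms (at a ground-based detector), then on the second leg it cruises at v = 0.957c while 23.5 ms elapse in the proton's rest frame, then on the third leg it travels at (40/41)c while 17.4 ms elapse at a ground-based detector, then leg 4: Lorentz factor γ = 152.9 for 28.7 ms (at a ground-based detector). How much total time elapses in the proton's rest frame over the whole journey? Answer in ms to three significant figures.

Leg 1: γ = 87.14; τ_1 = 39.7/87.14 = 0.4556 ms.
Leg 2: 23.5 ms is already measured in the proton's rest frame.
Leg 3: γ = 1/√(1 − (40/41)²) = 41/9 ≈ 4.556; τ_3 = 17.4/4.556 = 3.820 ms.
Leg 4: γ = 152.9; τ_4 = 28.7/152.9 = 0.1877 ms.
Total: 0.4556 + 23.50 + 3.820 + 0.1877 ms.

τ = 28.0 ms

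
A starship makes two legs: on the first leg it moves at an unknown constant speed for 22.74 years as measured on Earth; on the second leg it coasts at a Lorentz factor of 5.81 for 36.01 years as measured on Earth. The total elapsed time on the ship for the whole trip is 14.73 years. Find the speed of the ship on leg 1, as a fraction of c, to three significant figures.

Leg 1: speed unknown; τ_1 = 22.74/γ_1.
Leg 2: γ = 5.81; τ_2 = 36.01/5.810 = 6.198 years.
Total proper time: τ_1 + 6.198 = 14.73, so τ_1 = 14.73 − 6.198 = 8.532 years.
γ_1 = 22.74/8.532 = 2.665; β = √(1 − 1/γ²) = √0.8592.

β = 0.927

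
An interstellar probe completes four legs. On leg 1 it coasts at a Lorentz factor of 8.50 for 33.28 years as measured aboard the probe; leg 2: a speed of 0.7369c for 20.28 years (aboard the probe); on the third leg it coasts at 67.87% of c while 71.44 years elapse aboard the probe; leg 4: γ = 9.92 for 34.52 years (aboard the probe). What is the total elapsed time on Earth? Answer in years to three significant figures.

Leg 1: γ = 8.50; Δt_1 = 8.500 × 33.28 = 282.9 years.
Leg 2: γ = 1/√(1 − 0.7369²) = 1/√0.4570 = 1.479; Δt_2 = 1.479 × 20.28 = 30.00 years.
Leg 3: β = 0.6787; γ = 1/√(1 − 0.6787²) = 1/√0.5394 = 1.362; Δt_3 = 1.362 × 71.44 = 97.27 years.
Leg 4: γ = 9.92; Δt_4 = 9.920 × 34.52 = 342.4 years.
Total: 282.9 + 30.00 + 97.27 + 342.4 years.

Δt = 753 years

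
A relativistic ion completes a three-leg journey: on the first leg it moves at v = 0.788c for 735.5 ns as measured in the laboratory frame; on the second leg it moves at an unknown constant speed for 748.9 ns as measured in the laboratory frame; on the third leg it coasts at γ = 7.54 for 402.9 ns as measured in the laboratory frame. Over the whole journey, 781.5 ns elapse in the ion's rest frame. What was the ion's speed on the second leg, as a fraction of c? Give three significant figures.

β = 0.930

Leg 1: γ = 1/√(1 − 0.788²) = 1/√0.3791 = 1.624; τ_1 = 735.5/1.624 = 452.8 ns.
Leg 2: speed unknown; τ_2 = 748.9/γ_2.
Leg 3: γ = 7.54; τ_3 = 402.9/7.540 = 53.44 ns.
Total proper time: 452.8 + τ_2 + 53.44 = 781.5, so τ_2 = 781.5 − 506.3 = 275.2 ns.
γ_2 = 748.9/275.2 = 2.721; β = √(1 − 1/γ²) = √0.8649.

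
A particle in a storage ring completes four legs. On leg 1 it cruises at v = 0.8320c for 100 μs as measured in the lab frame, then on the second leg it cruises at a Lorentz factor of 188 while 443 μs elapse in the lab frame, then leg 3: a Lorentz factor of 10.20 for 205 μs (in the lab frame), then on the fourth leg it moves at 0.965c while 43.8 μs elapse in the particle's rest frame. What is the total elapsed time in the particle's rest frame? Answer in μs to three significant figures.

Leg 1: γ = 1/√(1 − 0.8320²) = 1/√0.3078 = 1.803; τ_1 = 100/1.803 = 55.48 μs.
Leg 2: γ = 188; τ_2 = 443/188.0 = 2.356 μs.
Leg 3: γ = 10.20; τ_3 = 205/10.20 = 20.10 μs.
Leg 4: 43.8 μs is already measured in the particle's rest frame.
Total: 55.48 + 2.356 + 20.10 + 43.80 μs.

τ = 122 μs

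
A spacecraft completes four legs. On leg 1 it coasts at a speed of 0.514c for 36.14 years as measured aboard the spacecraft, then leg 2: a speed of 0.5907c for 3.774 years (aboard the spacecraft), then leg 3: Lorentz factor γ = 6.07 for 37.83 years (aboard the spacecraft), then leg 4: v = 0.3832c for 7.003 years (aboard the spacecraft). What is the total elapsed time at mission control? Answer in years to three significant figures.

Δt = 284 years

Leg 1: γ = 1/√(1 − 0.514²) = 1/√0.7358 = 1.166; Δt_1 = 1.166 × 36.14 = 42.13 years.
Leg 2: γ = 1/√(1 − 0.5907²) = 1/√0.6511 = 1.239; Δt_2 = 1.239 × 3.774 = 4.677 years.
Leg 3: γ = 6.07; Δt_3 = 6.070 × 37.83 = 229.6 years.
Leg 4: γ = 1/√(1 − 0.3832²) = 1/√0.8532 = 1.083; Δt_4 = 1.083 × 7.003 = 7.582 years.
Total: 42.13 + 4.677 + 229.6 + 7.582 years.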